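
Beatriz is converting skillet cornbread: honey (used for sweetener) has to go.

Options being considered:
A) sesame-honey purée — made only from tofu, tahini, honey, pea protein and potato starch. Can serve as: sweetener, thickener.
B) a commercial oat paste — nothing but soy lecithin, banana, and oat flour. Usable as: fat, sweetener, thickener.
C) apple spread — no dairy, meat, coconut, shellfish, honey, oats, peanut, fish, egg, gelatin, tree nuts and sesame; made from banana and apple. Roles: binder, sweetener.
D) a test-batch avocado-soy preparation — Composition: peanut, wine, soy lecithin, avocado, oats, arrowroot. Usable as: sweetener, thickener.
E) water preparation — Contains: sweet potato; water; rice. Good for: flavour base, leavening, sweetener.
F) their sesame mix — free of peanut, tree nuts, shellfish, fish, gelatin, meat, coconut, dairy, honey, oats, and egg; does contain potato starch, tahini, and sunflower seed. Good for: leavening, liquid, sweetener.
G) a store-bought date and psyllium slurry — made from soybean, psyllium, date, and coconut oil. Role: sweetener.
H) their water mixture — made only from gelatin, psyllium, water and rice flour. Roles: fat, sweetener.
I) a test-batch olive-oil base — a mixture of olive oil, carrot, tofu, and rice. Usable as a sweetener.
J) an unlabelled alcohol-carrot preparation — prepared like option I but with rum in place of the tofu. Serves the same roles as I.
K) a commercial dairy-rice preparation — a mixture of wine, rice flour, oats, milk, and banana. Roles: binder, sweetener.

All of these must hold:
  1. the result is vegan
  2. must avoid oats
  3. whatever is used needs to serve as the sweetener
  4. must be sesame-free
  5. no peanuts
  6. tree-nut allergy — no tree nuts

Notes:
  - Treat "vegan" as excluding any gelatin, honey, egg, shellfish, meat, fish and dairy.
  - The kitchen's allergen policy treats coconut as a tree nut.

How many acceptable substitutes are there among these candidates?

4

A: has honey, so not vegan; has tahini, so not sesame-free — no
B: has oat flour, so not oat-free — reject
C: all constraints satisfied — keep
D: has oats, so not oat-free; has peanut, so not peanut-free — no
E: every rule checks out — OK
F: has tahini, so not sesame-free — reject
G: has coconut oil, so not tree-nut-free — out
H: has gelatin, so not vegan — reject
I: works as a sweetener, no peanut, tree-nut-free — OK
J: rum and rice etc. — none of it excluded — OK
K: has milk, so not vegan; has oats, so not oat-free — out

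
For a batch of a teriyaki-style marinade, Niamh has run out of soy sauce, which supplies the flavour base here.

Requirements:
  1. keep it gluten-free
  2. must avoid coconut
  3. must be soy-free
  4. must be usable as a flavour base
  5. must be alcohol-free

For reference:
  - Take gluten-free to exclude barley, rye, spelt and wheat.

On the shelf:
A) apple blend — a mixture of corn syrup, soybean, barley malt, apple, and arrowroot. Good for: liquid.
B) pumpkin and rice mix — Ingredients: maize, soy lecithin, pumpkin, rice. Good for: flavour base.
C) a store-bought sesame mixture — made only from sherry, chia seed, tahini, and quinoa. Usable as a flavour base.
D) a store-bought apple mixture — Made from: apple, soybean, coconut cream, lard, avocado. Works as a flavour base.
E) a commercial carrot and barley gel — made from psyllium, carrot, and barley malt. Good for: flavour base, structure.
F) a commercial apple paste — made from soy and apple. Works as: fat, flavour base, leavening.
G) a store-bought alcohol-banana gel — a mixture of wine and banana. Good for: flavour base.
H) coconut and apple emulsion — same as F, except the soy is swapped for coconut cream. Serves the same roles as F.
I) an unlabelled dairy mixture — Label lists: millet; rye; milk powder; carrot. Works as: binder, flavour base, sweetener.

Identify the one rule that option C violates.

usable as a flavour base: satisfied
gluten-free: satisfied
soy-free: satisfied
alcohol-free: has sherry — fails
coconut-free: satisfied

alcohol-free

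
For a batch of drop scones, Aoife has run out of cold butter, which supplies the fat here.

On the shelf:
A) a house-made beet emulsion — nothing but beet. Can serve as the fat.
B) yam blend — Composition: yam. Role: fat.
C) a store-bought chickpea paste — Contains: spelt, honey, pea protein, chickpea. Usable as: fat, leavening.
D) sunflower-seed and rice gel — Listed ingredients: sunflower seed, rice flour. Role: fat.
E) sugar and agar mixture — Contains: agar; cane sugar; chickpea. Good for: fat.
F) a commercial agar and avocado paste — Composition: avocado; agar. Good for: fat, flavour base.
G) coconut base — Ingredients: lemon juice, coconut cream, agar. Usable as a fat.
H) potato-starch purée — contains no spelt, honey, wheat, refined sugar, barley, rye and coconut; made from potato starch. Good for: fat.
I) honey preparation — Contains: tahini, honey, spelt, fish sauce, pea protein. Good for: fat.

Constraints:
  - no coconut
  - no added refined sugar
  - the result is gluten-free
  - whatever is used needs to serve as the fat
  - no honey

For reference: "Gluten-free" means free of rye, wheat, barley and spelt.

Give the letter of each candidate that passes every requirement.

A, B, D, F, H

A: only beet; none excluded — OK
B: every rule checks out — keep
C: has spelt, so not gluten-free; has honey, so not honey-free — reject
D: no refined sugar, gluten-free — valid
E: has cane sugar, so not no-added-sugar — reject
F: all constraints satisfied — valid
G: has coconut cream, so not coconut-free — reject
H: nothing on the exclusion list — keep
I: has spelt, so not gluten-free; has honey, so not honey-free — no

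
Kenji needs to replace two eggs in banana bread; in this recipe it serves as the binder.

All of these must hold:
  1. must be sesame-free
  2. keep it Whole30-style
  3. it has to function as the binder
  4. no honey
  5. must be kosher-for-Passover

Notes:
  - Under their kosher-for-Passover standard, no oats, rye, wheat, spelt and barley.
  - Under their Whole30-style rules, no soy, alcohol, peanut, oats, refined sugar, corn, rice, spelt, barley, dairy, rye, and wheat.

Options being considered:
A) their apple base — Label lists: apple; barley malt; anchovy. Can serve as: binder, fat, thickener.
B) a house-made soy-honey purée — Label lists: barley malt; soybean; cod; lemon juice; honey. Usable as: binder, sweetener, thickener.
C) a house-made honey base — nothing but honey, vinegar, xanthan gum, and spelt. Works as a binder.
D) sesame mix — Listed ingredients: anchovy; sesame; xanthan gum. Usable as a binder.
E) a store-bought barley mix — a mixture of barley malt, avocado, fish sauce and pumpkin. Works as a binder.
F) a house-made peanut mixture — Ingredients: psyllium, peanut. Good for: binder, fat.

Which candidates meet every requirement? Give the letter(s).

A: has barley malt, so not kosher-for-Passover; has barley malt, so not Whole30-style — no
B: has barley malt, so not kosher-for-Passover; has barley malt, so not Whole30-style (and 1 more) — reject
C: has spelt, so not kosher-for-Passover; has spelt, so not Whole30-style (and 1 more) — reject
D: has sesame, so not sesame-free — out
E: has barley malt, so not kosher-for-Passover; has barley malt, so not Whole30-style — no
F: has peanut, so not Whole30-style — no

none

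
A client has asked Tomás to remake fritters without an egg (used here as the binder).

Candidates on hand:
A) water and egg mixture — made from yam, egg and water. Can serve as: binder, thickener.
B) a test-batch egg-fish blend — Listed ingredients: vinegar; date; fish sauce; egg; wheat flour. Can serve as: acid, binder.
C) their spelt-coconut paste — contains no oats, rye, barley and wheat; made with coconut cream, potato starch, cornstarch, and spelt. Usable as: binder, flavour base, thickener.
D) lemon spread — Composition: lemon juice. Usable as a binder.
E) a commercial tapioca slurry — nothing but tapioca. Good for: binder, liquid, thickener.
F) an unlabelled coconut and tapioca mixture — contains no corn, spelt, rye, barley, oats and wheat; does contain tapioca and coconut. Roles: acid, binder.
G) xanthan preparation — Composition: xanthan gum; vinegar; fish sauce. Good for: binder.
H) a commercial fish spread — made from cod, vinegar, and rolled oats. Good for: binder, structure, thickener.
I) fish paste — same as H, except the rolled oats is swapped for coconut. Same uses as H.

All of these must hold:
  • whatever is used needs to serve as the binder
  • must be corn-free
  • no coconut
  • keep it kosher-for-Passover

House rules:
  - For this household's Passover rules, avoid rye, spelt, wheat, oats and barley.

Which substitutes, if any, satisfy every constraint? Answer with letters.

A: only egg, water and yam; none excluded — valid
B: has wheat flour, so not kosher-for-Passover — no
C: has spelt, so not kosher-for-Passover; has cornstarch, so not corn-free (and 1 more) — out
D: only lemon juice; none excluded — valid
E: only tapioca; none excluded — OK
F: has coconut, so not coconut-free — no
G: every rule checks out — OK
H: has rolled oats, so not kosher-for-Passover — no
I: has coconut, so not coconut-free — reject

A, D, E, G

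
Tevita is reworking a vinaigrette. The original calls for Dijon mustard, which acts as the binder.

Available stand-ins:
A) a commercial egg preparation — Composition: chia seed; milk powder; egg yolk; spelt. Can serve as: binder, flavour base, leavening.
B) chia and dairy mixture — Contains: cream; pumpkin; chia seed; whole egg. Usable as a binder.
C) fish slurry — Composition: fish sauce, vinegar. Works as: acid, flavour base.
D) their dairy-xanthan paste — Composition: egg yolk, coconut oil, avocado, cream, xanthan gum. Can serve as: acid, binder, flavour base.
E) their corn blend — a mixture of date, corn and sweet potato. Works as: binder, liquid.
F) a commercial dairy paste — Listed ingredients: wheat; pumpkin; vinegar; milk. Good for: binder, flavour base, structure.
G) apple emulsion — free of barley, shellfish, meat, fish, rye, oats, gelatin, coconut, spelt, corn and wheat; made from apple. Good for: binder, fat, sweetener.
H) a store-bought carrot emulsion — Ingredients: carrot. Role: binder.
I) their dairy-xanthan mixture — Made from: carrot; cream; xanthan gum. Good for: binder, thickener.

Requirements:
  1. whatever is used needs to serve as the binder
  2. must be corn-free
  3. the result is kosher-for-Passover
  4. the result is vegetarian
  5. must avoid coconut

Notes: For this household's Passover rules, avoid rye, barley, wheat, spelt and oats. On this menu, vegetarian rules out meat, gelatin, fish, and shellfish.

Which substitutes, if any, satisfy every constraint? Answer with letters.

A: has spelt, so not kosher-for-Passover — reject
B: cream and whole egg etc. — none of it excluded — keep
C: not usable as a binder; has fish sauce, so not vegetarian — reject
D: has coconut oil, so not coconut-free — reject
E: has corn, so not corn-free — out
F: has wheat, so not kosher-for-Passover — reject
G: all constraints satisfied — valid
H: every rule checks out — keep
I: nothing on the exclusion list — valid

B, G, H, I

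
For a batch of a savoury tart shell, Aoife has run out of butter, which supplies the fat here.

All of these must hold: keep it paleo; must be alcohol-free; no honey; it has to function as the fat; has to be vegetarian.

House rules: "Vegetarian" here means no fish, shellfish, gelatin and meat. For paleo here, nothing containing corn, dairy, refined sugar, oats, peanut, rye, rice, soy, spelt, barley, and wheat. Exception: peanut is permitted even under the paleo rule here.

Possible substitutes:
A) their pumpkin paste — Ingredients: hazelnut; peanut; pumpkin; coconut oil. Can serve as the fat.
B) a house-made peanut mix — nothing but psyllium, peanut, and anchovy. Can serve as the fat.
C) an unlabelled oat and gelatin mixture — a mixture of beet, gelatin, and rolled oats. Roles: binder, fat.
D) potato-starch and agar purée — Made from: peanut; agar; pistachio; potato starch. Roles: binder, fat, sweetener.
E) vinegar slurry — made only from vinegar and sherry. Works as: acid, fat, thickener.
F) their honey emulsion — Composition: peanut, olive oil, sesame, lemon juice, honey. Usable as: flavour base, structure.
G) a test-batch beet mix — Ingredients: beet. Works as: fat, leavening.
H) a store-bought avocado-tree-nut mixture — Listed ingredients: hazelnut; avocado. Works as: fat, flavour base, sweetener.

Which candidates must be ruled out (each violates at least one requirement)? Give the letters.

A: peanut is permitted under the paleo carve-out; nothing else excluded — OK
B: has anchovy, so not vegetarian — out
C: has gelatin, so not vegetarian; has rolled oats, so not paleo — reject
D: peanut is permitted under the paleo carve-out; nothing else excluded — OK
E: has sherry, so not alcohol-free — out
F: not usable as a fat; has honey, so not honey-free — out
G: only beet; none excluded — OK
H: no honey, paleo — OK

B, C, E, F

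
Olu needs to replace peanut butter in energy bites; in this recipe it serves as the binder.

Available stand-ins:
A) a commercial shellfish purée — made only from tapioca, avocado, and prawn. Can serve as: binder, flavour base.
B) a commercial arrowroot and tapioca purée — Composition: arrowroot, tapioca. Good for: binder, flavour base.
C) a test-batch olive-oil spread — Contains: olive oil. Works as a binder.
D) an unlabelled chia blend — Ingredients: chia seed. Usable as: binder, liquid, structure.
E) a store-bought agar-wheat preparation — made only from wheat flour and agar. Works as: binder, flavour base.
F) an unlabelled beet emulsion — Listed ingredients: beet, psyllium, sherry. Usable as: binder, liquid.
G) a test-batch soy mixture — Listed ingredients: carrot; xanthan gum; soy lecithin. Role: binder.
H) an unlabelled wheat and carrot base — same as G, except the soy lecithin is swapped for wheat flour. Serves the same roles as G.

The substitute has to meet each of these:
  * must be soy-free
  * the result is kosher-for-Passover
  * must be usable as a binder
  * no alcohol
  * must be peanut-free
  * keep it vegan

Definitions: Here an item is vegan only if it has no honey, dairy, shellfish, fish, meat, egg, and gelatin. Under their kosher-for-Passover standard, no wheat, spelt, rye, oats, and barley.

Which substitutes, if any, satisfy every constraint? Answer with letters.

A: has prawn, so not vegan — reject
B: vegan, kosher-for-Passover — valid
C: only olive oil; none excluded — OK
D: only chia seed; none excluded — keep
E: has wheat flour, so not kosher-for-Passover — out
F: has sherry, so not alcohol-free — out
G: has soy lecithin, so not soy-free — out
H: has wheat flour, so not kosher-for-Passover — out

B, C, D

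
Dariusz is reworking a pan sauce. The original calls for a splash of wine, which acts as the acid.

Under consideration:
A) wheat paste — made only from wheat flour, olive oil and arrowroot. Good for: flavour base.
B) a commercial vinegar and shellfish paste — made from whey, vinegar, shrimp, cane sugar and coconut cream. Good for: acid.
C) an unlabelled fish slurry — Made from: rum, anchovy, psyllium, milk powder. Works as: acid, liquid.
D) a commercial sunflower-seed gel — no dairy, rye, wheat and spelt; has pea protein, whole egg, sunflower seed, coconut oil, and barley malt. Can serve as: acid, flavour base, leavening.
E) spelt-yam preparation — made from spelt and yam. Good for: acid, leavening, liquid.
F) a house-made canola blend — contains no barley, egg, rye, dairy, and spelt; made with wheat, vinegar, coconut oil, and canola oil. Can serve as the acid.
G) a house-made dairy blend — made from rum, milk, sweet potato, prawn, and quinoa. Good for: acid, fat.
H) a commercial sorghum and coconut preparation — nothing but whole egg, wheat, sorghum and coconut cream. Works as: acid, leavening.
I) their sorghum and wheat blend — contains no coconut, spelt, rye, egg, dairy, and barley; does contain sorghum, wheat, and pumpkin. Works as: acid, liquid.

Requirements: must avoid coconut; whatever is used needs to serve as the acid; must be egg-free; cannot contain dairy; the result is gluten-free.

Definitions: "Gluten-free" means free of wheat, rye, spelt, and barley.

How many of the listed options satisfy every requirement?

0

A: not usable as an acid; has wheat flour, so not gluten-free — reject
B: has coconut cream, so not coconut-free; has whey, so not dairy-free — reject
C: has milk powder, so not dairy-free — reject
D: has barley malt, so not gluten-free; has coconut oil, so not coconut-free (and 1 more) — out
E: has spelt, so not gluten-free — reject
F: has wheat, so not gluten-free; has coconut oil, so not coconut-free — out
G: has milk, so not dairy-free — out
H: has wheat, so not gluten-free; has coconut cream, so not coconut-free (and 1 more) — no
I: has wheat, so not gluten-free — reject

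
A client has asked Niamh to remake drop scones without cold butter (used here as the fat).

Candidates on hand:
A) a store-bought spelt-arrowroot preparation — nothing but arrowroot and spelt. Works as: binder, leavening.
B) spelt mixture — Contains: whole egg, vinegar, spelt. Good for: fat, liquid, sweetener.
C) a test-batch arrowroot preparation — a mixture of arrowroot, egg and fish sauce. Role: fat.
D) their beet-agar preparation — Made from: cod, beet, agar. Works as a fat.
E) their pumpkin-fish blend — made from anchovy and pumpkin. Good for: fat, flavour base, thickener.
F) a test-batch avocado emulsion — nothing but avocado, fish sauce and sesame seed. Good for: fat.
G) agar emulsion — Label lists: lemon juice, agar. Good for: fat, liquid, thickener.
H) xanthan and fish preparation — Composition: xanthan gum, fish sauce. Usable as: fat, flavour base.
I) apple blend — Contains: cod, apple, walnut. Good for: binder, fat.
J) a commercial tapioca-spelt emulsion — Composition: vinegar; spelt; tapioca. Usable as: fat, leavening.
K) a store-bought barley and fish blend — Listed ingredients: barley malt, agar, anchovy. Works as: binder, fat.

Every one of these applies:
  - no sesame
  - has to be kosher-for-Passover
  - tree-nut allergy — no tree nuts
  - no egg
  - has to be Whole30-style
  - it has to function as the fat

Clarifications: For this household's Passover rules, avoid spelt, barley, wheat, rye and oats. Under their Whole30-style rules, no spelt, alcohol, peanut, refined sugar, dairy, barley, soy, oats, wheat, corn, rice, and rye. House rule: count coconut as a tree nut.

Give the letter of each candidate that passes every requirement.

D, E, G, H

A: not usable as a fat; has spelt, so not kosher-for-Passover (and 1 more) — out
B: has spelt, so not kosher-for-Passover; has spelt, so not Whole30-style (and 1 more) — no
C: has egg, so not egg-free — no
D: no sesame, kosher-for-Passover — valid
E: only anchovy and pumpkin; none excluded — valid
F: has sesame seed, so not sesame-free — reject
G: only lemon juice and agar; none excluded — OK
H: no sesame, Whole30-style — valid
I: has walnut, so not tree-nut-free — out
J: has spelt, so not kosher-for-Passover; has spelt, so not Whole30-style — out
K: has barley malt, so not kosher-for-Passover; has barley malt, so not Whole30-style — out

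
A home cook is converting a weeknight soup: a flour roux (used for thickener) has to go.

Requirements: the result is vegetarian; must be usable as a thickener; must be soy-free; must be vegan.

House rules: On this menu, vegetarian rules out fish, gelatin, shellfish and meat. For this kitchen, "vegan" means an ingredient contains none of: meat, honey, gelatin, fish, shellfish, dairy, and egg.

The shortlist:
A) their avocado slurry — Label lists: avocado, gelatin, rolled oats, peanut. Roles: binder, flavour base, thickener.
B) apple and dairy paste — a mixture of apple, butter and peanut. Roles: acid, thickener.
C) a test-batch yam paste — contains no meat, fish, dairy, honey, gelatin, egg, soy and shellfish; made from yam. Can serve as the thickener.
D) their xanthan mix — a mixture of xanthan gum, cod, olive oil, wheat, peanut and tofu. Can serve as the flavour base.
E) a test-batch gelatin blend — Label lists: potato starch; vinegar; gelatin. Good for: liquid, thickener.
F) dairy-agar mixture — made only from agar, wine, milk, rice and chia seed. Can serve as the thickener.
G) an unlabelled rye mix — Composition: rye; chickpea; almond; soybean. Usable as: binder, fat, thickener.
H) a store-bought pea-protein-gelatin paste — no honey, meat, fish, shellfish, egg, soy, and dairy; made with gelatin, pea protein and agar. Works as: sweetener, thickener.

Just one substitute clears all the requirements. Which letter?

A: has gelatin, so not vegetarian; has gelatin, so not vegan — reject
B: has butter, so not vegan — reject
C: works as a thickener, no soy, vegan — valid
D: not usable as a thickener; has cod, so not vegetarian (and 2 more) — reject
E: has gelatin, so not vegetarian; has gelatin, so not vegan — no
F: has milk, so not vegan — no
G: has soybean, so not soy-free — no
H: has gelatin, so not vegetarian; has gelatin, so not vegan — out

C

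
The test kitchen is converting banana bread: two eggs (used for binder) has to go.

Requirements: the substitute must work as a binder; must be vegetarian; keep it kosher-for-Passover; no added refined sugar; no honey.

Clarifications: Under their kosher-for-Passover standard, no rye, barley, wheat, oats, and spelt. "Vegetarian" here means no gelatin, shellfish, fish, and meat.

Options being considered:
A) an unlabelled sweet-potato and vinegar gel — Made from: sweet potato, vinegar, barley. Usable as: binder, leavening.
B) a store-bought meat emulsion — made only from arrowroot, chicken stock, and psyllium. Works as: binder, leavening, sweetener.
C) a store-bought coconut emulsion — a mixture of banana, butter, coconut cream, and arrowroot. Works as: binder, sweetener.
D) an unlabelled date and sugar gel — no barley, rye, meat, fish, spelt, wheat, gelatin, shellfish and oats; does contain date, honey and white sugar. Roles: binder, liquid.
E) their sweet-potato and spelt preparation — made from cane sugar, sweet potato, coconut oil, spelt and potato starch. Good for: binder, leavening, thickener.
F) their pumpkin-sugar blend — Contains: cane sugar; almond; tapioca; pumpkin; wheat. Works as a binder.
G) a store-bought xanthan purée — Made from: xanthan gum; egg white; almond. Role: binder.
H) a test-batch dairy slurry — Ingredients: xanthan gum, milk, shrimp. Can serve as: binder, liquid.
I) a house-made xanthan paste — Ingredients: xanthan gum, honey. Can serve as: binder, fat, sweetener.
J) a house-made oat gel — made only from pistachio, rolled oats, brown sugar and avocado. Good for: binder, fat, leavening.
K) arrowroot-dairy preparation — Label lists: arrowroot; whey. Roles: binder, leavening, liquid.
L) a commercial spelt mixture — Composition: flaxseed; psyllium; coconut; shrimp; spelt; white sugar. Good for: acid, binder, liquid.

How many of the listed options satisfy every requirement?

3

A: has barley, so not kosher-for-Passover — no
B: has chicken stock, so not vegetarian — reject
C: coconut cream and butter etc. — none of it excluded — OK
D: has honey, so not honey-free; has white sugar, so not no-added-sugar — no
E: has spelt, so not kosher-for-Passover; has cane sugar, so not no-added-sugar — reject
F: has wheat, so not kosher-for-Passover; has cane sugar, so not no-added-sugar — out
G: every rule checks out — keep
H: has shrimp, so not vegetarian — out
I: has honey, so not honey-free — no
J: has rolled oats, so not kosher-for-Passover; has brown sugar, so not no-added-sugar — out
K: only whey and arrowroot; none excluded — valid
L: has spelt, so not kosher-for-Passover; has shrimp, so not vegetarian (and 1 more) — no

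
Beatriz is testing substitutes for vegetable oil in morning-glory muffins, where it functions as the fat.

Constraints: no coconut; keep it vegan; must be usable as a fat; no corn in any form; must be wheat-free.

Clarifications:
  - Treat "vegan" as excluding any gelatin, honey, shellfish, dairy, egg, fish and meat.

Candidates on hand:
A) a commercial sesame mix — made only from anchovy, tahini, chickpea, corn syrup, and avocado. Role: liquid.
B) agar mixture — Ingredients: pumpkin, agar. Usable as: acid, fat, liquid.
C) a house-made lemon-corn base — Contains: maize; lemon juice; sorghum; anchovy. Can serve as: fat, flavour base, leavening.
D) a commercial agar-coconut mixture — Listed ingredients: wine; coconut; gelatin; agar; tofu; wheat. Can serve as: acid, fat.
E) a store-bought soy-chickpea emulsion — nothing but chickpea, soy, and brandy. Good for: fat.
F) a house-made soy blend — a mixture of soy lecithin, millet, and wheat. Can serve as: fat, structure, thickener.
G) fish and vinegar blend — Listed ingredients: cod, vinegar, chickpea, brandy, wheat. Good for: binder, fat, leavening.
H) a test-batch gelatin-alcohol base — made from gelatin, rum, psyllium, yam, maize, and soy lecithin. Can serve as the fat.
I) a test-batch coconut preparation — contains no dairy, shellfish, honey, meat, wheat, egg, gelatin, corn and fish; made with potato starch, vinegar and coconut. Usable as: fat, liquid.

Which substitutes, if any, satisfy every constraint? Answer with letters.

B, E

A: not usable as a fat; has anchovy, so not vegan (and 1 more) — no
B: only pumpkin and agar; none excluded — keep
C: has anchovy, so not vegan; has maize, so not corn-free — no
D: has gelatin, so not vegan; has coconut, so not coconut-free (and 1 more) — no
E: works as a fat, no coconut, no corn — keep
F: has wheat, so not wheat-free — reject
G: has cod, so not vegan; has wheat, so not wheat-free — out
H: has gelatin, so not vegan; has maize, so not corn-free — no
I: has coconut, so not coconut-free — reject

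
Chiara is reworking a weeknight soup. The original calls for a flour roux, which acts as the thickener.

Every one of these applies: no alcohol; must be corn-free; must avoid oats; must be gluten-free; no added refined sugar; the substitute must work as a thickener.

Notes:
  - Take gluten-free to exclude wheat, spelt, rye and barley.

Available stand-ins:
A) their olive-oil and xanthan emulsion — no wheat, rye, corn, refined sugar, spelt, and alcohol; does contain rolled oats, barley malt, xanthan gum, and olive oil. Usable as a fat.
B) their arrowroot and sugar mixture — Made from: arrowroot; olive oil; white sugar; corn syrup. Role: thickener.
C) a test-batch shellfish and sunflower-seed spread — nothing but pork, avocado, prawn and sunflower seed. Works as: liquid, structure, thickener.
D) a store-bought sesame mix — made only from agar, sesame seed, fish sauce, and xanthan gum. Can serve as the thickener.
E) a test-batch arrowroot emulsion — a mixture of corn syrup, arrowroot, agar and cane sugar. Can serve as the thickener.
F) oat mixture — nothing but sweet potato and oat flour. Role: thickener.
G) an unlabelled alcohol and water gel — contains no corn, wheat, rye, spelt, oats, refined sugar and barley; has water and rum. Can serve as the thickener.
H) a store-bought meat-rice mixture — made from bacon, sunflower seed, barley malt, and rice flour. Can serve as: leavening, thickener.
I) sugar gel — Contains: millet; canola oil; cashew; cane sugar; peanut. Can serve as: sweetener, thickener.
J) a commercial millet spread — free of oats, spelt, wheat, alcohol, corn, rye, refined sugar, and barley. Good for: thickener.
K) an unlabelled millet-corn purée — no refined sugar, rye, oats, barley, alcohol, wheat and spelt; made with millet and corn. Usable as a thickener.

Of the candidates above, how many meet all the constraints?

A: not usable as a thickener; has barley malt, so not gluten-free (and 1 more) — out
B: has white sugar, so not no-added-sugar; has corn syrup, so not corn-free — out
C: every rule checks out — valid
D: fish sauce and sesame seed etc. — none of it excluded — keep
E: has cane sugar, so not no-added-sugar; has corn syrup, so not corn-free — reject
F: has oat flour, so not oat-free — no
G: has rum, so not alcohol-free — no
H: has barley malt, so not gluten-free — no
I: has cane sugar, so not no-added-sugar — out
J: no corn, no oats — OK
K: has corn, so not corn-free — reject

3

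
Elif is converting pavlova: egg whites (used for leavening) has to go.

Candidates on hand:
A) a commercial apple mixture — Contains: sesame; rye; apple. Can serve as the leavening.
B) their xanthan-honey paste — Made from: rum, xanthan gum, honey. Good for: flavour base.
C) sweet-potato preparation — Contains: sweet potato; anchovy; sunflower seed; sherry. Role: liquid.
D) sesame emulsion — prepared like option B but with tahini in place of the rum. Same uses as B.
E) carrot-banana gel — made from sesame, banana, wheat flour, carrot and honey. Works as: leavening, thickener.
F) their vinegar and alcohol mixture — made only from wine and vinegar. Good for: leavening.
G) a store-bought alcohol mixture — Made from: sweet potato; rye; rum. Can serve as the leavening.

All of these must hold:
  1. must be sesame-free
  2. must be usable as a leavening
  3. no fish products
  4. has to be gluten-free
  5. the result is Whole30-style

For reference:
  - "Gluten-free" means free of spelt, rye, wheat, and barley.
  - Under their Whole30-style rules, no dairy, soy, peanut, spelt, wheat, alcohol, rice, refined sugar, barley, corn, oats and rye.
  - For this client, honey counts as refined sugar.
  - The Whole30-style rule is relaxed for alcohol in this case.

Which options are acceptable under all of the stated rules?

A: has rye, so not gluten-free; has rye, so not Whole30-style (and 1 more) — reject
B: not usable as a leavening; has honey, so not Whole30-style — reject
C: not usable as a leavening; has anchovy, so not fish-free — out
D: not usable as a leavening; has honey, so not Whole30-style (and 1 more) — out
E: has wheat flour, so not gluten-free; has honey, so not Whole30-style (and 1 more) — no
F: alcohol is permitted under the Whole30-style carve-out; nothing else excluded — OK
G: has rye, so not gluten-free; has rye, so not Whole30-style — out

F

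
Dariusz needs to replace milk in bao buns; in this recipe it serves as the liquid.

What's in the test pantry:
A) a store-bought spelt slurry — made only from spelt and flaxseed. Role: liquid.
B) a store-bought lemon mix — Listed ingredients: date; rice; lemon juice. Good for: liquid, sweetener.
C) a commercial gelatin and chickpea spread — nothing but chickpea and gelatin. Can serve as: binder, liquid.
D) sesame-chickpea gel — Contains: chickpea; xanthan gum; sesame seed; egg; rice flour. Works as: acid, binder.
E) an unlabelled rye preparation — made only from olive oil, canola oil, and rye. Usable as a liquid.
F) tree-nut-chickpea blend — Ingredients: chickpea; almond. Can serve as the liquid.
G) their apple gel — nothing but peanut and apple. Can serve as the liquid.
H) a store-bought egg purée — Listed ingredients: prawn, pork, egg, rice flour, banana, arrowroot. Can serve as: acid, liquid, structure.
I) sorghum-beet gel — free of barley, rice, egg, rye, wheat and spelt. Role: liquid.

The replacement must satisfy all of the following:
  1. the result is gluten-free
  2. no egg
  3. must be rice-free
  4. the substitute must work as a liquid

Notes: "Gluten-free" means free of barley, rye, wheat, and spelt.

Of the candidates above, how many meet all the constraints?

4

A: has spelt, so not gluten-free — no
B: has rice, so not rice-free — out
C: no rice, gluten-free — valid
D: not usable as a liquid; has rice flour, so not rice-free (and 1 more) — out
E: has rye, so not gluten-free — reject
F: works as a liquid, gluten-free, no egg — keep
G: no rice, no egg — valid
H: has rice flour, so not rice-free; has egg, so not egg-free — reject
I: nothing on the exclusion list — OK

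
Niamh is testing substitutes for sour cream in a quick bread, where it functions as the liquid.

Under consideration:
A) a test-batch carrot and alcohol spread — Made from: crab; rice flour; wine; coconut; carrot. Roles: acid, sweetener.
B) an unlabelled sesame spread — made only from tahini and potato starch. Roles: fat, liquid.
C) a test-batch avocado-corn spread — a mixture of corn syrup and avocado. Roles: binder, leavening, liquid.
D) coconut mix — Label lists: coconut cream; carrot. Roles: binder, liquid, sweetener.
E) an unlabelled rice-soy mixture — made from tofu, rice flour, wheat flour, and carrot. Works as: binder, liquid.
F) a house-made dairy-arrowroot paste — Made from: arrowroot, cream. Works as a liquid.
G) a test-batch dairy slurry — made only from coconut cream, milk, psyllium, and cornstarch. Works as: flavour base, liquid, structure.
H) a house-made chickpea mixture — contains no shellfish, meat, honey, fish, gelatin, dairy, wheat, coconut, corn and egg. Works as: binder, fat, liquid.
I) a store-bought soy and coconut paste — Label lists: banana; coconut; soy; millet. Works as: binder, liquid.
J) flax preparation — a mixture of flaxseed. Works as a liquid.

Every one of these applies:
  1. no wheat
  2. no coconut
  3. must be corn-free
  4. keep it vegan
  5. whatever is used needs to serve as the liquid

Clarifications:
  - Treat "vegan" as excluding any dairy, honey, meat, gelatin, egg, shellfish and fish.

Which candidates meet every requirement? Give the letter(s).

B, H, J

A: not usable as a liquid; has crab, so not vegan (and 1 more) — out
B: only tahini and potato starch; none excluded — keep
C: has corn syrup, so not corn-free — out
D: has coconut cream, so not coconut-free — reject
E: has wheat flour, so not wheat-free — out
F: has cream, so not vegan — reject
G: has milk, so not vegan; has cornstarch, so not corn-free (and 1 more) — reject
H: works as a liquid, no wheat, no corn — keep
I: has coconut, so not coconut-free — out
J: only flaxseed; none excluded — valid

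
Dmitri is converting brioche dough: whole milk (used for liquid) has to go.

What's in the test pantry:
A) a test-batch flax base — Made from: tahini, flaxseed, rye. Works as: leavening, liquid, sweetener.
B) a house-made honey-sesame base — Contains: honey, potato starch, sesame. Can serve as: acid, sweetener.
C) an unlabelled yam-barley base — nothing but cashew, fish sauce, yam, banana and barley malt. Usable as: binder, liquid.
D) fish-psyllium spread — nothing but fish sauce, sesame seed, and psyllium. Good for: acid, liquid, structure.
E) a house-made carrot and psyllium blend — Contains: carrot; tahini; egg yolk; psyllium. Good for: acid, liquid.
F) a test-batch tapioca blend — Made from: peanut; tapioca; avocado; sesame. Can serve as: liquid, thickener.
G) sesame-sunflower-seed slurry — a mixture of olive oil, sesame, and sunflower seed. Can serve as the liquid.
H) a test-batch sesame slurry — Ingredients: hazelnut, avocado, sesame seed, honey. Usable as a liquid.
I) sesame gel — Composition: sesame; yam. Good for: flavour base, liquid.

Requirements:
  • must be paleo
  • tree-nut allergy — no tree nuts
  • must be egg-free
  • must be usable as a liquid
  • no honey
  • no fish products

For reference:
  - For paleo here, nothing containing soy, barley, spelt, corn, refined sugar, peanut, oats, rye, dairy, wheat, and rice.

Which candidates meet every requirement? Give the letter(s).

G, I

A: has rye, so not paleo — out
B: not usable as a liquid; has honey, so not honey-free — reject
C: has barley malt, so not paleo; has cashew, so not tree-nut-free (and 1 more) — no
D: has fish sauce, so not fish-free — out
E: has egg yolk, so not egg-free — out
F: has peanut, so not paleo — out
G: all constraints satisfied — OK
H: has honey, so not honey-free; has hazelnut, so not tree-nut-free — reject
I: no tree nuts, paleo — keep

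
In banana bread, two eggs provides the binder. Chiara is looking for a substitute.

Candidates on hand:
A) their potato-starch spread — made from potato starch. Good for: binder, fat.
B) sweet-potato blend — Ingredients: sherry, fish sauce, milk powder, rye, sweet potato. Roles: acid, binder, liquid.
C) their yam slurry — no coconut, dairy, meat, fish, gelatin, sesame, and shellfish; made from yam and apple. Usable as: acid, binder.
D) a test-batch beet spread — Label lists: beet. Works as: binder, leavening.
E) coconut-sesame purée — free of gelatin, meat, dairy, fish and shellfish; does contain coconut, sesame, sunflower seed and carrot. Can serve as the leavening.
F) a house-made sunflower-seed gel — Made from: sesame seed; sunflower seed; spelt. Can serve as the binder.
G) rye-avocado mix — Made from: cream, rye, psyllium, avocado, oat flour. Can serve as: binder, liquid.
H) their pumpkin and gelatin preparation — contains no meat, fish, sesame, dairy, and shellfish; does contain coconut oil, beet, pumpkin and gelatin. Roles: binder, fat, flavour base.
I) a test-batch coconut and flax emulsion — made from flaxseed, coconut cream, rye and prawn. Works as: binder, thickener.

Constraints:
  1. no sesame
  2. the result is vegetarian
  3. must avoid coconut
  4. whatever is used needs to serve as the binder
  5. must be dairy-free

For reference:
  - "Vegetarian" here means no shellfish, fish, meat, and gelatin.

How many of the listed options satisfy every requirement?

A: works as a binder, no coconut, vegetarian — valid
B: has fish sauce, so not vegetarian; has milk powder, so not dairy-free — reject
C: no sesame, vegetarian — keep
D: only beet; none excluded — keep
E: not usable as a binder; has coconut, so not coconut-free (and 1 more) — reject
F: has sesame seed, so not sesame-free — out
G: has cream, so not dairy-free — out
H: has gelatin, so not vegetarian; has coconut oil, so not coconut-free — reject
I: has prawn, so not vegetarian; has coconut cream, so not coconut-free — reject

3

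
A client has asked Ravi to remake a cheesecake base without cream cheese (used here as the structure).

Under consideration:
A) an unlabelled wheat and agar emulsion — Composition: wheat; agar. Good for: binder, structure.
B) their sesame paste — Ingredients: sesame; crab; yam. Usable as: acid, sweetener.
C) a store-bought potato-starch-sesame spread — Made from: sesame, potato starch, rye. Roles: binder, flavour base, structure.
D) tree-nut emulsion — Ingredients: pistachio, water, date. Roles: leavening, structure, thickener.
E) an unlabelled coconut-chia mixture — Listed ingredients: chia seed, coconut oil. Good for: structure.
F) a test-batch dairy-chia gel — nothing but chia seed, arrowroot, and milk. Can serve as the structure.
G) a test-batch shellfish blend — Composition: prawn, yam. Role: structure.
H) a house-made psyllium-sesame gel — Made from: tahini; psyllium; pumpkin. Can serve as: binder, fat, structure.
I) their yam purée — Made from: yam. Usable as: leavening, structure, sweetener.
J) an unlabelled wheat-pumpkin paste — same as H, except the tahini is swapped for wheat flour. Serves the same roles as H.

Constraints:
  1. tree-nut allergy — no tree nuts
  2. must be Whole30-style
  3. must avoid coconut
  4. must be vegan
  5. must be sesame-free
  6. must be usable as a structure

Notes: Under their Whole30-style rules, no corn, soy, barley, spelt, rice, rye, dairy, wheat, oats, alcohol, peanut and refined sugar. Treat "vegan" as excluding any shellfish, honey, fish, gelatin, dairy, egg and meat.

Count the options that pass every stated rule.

1

A: has wheat, so not Whole30-style — reject
B: not usable as a structure; has crab, so not vegan (and 1 more) — out
C: has rye, so not Whole30-style; has sesame, so not sesame-free — no
D: has pistachio, so not tree-nut-free — out
E: has coconut oil, so not coconut-free — reject
F: has milk, so not Whole30-style; has milk, so not vegan — out
G: has prawn, so not vegan — reject
H: has tahini, so not sesame-free — out
I: all constraints satisfied — OK
J: has wheat flour, so not Whole30-style — reject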